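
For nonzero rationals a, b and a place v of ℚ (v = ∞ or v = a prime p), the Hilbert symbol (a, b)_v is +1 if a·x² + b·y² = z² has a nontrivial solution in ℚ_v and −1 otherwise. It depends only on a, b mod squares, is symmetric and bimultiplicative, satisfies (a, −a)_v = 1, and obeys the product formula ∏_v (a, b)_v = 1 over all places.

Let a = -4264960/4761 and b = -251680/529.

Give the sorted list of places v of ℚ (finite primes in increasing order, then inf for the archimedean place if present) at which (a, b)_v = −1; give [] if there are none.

[5, 13, 17, inf]

(a, b) ≡ (-85, -130) mod (ℚ^×)²; places V = {2, 3, 5, 7, 11, 13, 17, 23, ∞}.
(a,b)_23: α=-2, u≡5; β=-2, v≡9 (mod 23); (5|23)=-1, (9|23)=+1; sign (−1)^0·-1^-2·+1^-2 = +1.
(a,b)_5: α=1, u≡3; β=1, v≡1 (mod 5); (3|5)=-1, (1|5)=+1; sign (−1)^0·-1^1·+1^1 = -1.
(a,b)_3: α=-2, u≡2; β=0, v≡2 (mod 3); (2|3)=-1, (2|3)=-1; sign (−1)^0·-1^0·-1^-2 = +1.
(a,b)_13: α=0, u≡5; β=1, v≡4 (mod 13); (5|13)=-1, (4|13)=+1; sign (−1)^0·-1^1·+1^0 = -1.
(a,b)_∞: sgn(-85)=−, sgn(-130)=−, so -1.
(a,b)_7: α=2, u≡5; β=0, v≡3 (mod 7); (5|7)=-1, (3|7)=-1; sign (−1)^0·-1^0·-1^2 = +1.
(a,b)_11: α=0, u≡9; β=2, v≡10 (mod 11); (9|11)=+1, (10|11)=-1; sign (−1)^0·+1^2·-1^0 = +1.
(a,b)_2: α=10, β=5; u≡3, v≡7 (mod 8); ε(u)ε(v)=1·1, αω(v)=10·0, βω(u)=5·1; sum ≡ 0  ⇒  +1.
(a,b)_17: α=1, u≡6; β=0, v≡11 (mod 17); (6|17)=-1, (11|17)=-1; sign (−1)^0·-1^0·-1^1 = -1.
(-85, -130 / ℚ) ramifies at {5, 13, 17, ∞}: a division algebra.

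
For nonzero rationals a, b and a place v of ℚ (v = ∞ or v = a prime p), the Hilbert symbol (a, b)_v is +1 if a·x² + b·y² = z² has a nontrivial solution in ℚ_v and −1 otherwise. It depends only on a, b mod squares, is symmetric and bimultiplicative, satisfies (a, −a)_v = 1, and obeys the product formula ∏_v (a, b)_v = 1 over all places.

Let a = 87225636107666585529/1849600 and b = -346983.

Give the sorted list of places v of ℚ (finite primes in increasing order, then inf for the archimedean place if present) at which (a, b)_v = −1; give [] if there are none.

[13, 41]

Mod squares: a ≡ 7161, b ≡ -346983. Check v ∈ {∞, 2, 3, 5, 7, 11, 13, 17, 23, 31, 41}.
v=7: a=7^5·(≡1), b=7^1·(≡5) mod 7; (1|7)=+1, (5|7)=-1; (−1)^{5·1·3}·(+1)^1·(-1)^5 = +1.
v=2: v_2(a)=-8, v_2(b)=0; units ≡ 1, 1 (mod 8); ε·ε+αω+βω = 0·0+-8·0+0·0 ≡ 0  ⇒  (a,b)_2 = +1.
v=17: a=17^-2·(≡1), b=17^0·(≡4) mod 17; (1|17)=+1, (4|17)=+1; (−1)^{-2·0·8}·(+1)^0·(+1)^-2 = +1.
v=23: a=23^2·(≡16), b=23^0·(≡18) mod 23; (16|23)=+1, (18|23)=+1; (−1)^{2·0·11}·(+1)^0·(+1)^2 = +1.
v=41: a=41^0·(≡30), b=41^1·(≡24) mod 41; (30|41)=-1, (24|41)=-1; (−1)^{0·1·20}·(-1)^1·(-1)^0 = -1.
v=5: a=5^-2·(≡1), b=5^0·(≡2) mod 5; (1|5)=+1, (2|5)=-1; (−1)^{-2·0·2}·(+1)^0·(-1)^-2 = +1.
v=11: a=11^1·(≡6), b=11^0·(≡1) mod 11; (6|11)=-1, (1|11)=+1; (−1)^{1·0·5}·(-1)^0·(+1)^1 = +1.
v=3: a=3^11·(≡2), b=3^1·(≡1) mod 3; (2|3)=-1, (1|3)=+1; (−1)^{11·1·1}·(-1)^1·(+1)^11 = +1.
v=13: a=13^2·(≡8), b=13^1·(≡11) mod 13; (8|13)=-1, (11|13)=-1; (−1)^{2·1·6}·(-1)^1·(-1)^2 = -1.
v=∞: 7161 > 0 and -346983 < 0  ⇒  (a,b)_∞ = +1.
v=31: a=31^3·(≡19), b=31^1·(≡29) mod 31; (19|31)=+1, (29|31)=-1; (−1)^{3·1·15}·(+1)^1·(-1)^3 = +1.
|Ram(7161, -346983)| = 2, even; anisotropic at {13, 41}.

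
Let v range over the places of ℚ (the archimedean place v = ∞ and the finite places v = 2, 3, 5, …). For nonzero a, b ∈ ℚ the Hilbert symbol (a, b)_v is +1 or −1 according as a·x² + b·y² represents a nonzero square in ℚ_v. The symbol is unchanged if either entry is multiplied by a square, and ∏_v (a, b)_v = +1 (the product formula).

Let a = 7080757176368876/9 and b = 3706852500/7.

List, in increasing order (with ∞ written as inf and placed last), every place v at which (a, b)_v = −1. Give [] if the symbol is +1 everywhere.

[2, 13, 23, 29]

(a, b) ≡ (11, 1153243) mod (ℚ^×)²; places V = {2, 3, 5, 7, 11, 13, 19, 23, 29, ∞}.
(a,b)_29: α=2, u≡21; β=1, v≡10 (mod 29); (21|29)=-1, (10|29)=-1; sign (−1)^0·-1^1·-1^2 = -1.
(a,b)_7: α=2, u≡4; β=-1, v≡1 (mod 7); (4|7)=+1, (1|7)=+1; sign (−1)^0·+1^-1·+1^2 = +1.
(a,b)_3: α=-2, u≡2; β=2, v≡1 (mod 3); (2|3)=-1, (1|3)=+1; sign (−1)^0·-1^2·+1^-2 = +1.
(a,b)_13: α=2, u≡8; β=1, v≡12 (mod 13); (8|13)=-1, (12|13)=+1; sign (−1)^0·-1^1·+1^2 = -1.
(a,b)_11: α=3, u≡4; β=0, v≡3 (mod 11); (4|11)=+1, (3|11)=+1; sign (−1)^0·+1^0·+1^3 = +1.
(a,b)_19: α=2, u≡1; β=1, v≡4 (mod 19); (1|19)=+1, (4|19)=+1; sign (−1)^0·+1^1·+1^2 = +1.
(a,b)_23: α=2, u≡14; β=1, v≡2 (mod 23); (14|23)=-1, (2|23)=+1; sign (−1)^0·-1^1·+1^2 = -1.
(a,b)_2: α=2, β=2; u≡3, v≡3 (mod 8); ε(u)ε(v)=1·1, αω(v)=2·1, βω(u)=2·1; sum ≡ 1  ⇒  -1.
(a,b)_∞: sgn(11)=+, sgn(1153243)=+, so +1.
(a,b)_5: α=0, u≡4; β=4, v≡2 (mod 5); (4|5)=+1, (2|5)=-1; sign (−1)^0·+1^4·-1^0 = +1.
|Ram(11, 1153243)| = 4, even; anisotropic at {2, 13, 23, 29}.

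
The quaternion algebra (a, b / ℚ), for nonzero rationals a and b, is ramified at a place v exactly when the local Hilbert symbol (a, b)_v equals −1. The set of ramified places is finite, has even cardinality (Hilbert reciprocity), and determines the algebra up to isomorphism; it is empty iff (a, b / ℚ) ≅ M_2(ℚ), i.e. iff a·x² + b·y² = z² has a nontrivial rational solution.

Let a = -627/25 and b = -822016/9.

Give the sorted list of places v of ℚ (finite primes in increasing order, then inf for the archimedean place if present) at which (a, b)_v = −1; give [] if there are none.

Mod squares: a ≡ -627, b ≡ -19. Check v ∈ {∞, 2, 3, 5, 11, 13, 19}.
v=13: a=13^0·(≡3), b=13^2·(≡7) mod 13; (3|13)=+1, (7|13)=-1; (−1)^{0·2·6}·(+1)^2·(-1)^0 = +1.
v=∞: -627 < 0 and -19 < 0  ⇒  (a,b)_∞ = -1.
v=5: a=5^-2·(≡3), b=5^0·(≡1) mod 5; (3|5)=-1, (1|5)=+1; (−1)^{-2·0·2}·(-1)^0·(+1)^-2 = +1.
v=11: a=11^1·(≡3), b=11^0·(≡4) mod 11; (3|11)=+1, (4|11)=+1; (−1)^{1·0·5}·(+1)^0·(+1)^1 = +1.
v=19: a=19^1·(≡4), b=19^1·(≡2) mod 19; (4|19)=+1, (2|19)=-1; (−1)^{1·1·9}·(+1)^1·(-1)^1 = +1.
v=3: a=3^1·(≡1), b=3^-2·(≡2) mod 3; (1|3)=+1, (2|3)=-1; (−1)^{1·-2·1}·(+1)^-2·(-1)^1 = -1.
v=2: v_2(a)=0, v_2(b)=8; units ≡ 5, 5 (mod 8); ε·ε+αω+βω = 0·0+0·1+8·1 ≡ 0  ⇒  (a,b)_2 = +1.
Ram(-627, -19) = {3, ∞}; no ℚ_3-point on the conic.

[3, inf]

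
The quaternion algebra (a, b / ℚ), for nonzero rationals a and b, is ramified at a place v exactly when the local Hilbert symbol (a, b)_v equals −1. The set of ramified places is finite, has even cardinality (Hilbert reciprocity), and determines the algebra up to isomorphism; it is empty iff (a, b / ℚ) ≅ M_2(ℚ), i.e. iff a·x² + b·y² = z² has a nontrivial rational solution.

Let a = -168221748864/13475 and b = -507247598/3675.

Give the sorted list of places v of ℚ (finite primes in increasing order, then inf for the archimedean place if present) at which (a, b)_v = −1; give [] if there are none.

(a, b) ≡ (-277134, -14586) mod (ℚ^×)²; places V = {2, 3, 5, 7, 11, 13, 17, 19, ∞}.
(a,b)_11: α=-1, u≡10; β=1, v≡1 (mod 11); (10|11)=-1, (1|11)=+1; sign (−1)^1·-1^1·+1^-1 = +1.
(a,b)_3: α=1, u≡1; β=-1, v≡1 (mod 3); (1|3)=+1, (1|3)=+1; sign (−1)^1·+1^-1·+1^1 = -1.
(a,b)_17: α=3, u≡9; β=3, v≡4 (mod 17); (9|17)=+1, (4|17)=+1; sign (−1)^0·+1^3·+1^3 = +1.
(a,b)_19: α=3, u≡9; β=2, v≡1 (mod 19); (9|19)=+1, (1|19)=+1; sign (−1)^0·+1^2·+1^3 = +1.
(a,b)_13: α=1, u≡8; β=1, v≡10 (mod 13); (8|13)=-1, (10|13)=+1; sign (−1)^0·-1^1·+1^1 = -1.
(a,b)_5: α=-2, u≡4; β=-2, v≡1 (mod 5); (4|5)=+1, (1|5)=+1; sign (−1)^0·+1^-2·+1^-2 = +1.
(a,b)_∞: sgn(-277134)=−, sgn(-14586)=−, so -1.
(a,b)_2: α=7, β=1; u≡1, v≡3 (mod 8); ε(u)ε(v)=0·1, αω(v)=7·1, βω(u)=1·0; sum ≡ 1  ⇒  -1.
(a,b)_7: α=-2, u≡3; β=-2, v≡2 (mod 7); (3|7)=-1, (2|7)=+1; sign (−1)^0·-1^-2·+1^-2 = +1.
Ram(-277134, -14586) = {2, 3, 13, ∞}; no ℚ_2-point on the conic.

[2, 3, 13, inf]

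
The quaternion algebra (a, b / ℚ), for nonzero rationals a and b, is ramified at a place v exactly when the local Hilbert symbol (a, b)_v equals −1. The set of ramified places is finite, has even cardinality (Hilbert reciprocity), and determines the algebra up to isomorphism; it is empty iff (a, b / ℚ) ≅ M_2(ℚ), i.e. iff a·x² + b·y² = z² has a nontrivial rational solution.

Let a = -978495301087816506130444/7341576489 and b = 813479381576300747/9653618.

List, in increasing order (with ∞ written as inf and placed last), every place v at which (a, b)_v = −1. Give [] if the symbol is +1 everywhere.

[2, 7, 17, 23]

(a, b) ≡ (-1771, 60214) mod (ℚ^×)²; places V = {2, 3, 7, 11, 13, 17, 19, 23, ∞}.
(a,b)_23: α=1, u≡7; β=1, v≡11 (mod 23); (7|23)=-1, (11|23)=-1; sign (−1)^1·-1^1·-1^1 = -1.
(a,b)_3: α=-2, u≡2; β=0, v≡1 (mod 3); (2|3)=-1, (1|3)=+1; sign (−1)^0·-1^0·+1^-2 = +1.
(a,b)_2: α=2, β=-1; u≡5, v≡3 (mod 8); ε(u)ε(v)=0·1, αω(v)=2·1, βω(u)=-1·1; sum ≡ 1  ⇒  -1.
(a,b)_17: α=4, u≡6; β=3, v≡5 (mod 17); (6|17)=-1, (5|17)=-1; sign (−1)^0·-1^3·-1^4 = -1.
(a,b)_13: α=-8, u≡12; β=-6, v≡11 (mod 13); (12|13)=+1, (11|13)=-1; sign (−1)^0·+1^-6·-1^-8 = +1.
(a,b)_19: α=6, u≡13; β=4, v≡14 (mod 19); (13|19)=-1, (14|19)=-1; sign (−1)^0·-1^4·-1^6 = +1.
(a,b)_11: α=5, u≡4; β=5, v≡8 (mod 11); (4|11)=+1, (8|11)=-1; sign (−1)^1·+1^5·-1^5 = +1.
(a,b)_∞: sgn(-1771)=−, sgn(60214)=+, so +1.
(a,b)_7: α=5, u≡3; β=3, v≡3 (mod 7); (3|7)=-1, (3|7)=-1; sign (−1)^1·-1^3·-1^5 = -1.
|Ram(-1771, 60214)| = 4, even; anisotropic at {2, 7, 17, 23}.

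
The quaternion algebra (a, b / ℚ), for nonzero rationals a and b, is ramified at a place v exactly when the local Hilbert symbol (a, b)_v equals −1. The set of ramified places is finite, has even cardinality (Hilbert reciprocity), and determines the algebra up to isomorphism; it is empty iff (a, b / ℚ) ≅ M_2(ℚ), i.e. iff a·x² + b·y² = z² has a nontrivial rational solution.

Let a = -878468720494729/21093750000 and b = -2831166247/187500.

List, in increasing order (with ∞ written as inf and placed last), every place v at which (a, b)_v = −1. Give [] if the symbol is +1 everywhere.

Mod squares: a ≡ -15, b ≡ -21. Check v ∈ {∞, 2, 3, 5, 7, 13, 17, 23}.
v=13: a=13^2·(≡5), b=13^4·(≡11) mod 13; (5|13)=-1, (11|13)=-1; (−1)^{2·4·6}·(-1)^4·(-1)^2 = +1.
v=2: v_2(a)=-4, v_2(b)=-2; units ≡ 1, 3 (mod 8); ε·ε+αω+βω = 0·1+-4·1+-2·0 ≡ 0  ⇒  (a,b)_2 = +1.
v=7: a=7^6·(≡5), b=7^3·(≡1) mod 7; (5|7)=-1, (1|7)=+1; (−1)^{6·3·3}·(-1)^3·(+1)^6 = -1.
v=5: a=5^-11·(≡3), b=5^-6·(≡4) mod 5; (3|5)=-1, (4|5)=+1; (−1)^{-11·-6·2}·(-1)^-6·(+1)^-11 = +1.
v=17: a=17^4·(≡2), b=17^2·(≡2) mod 17; (2|17)=+1, (2|17)=+1; (−1)^{4·2·8}·(+1)^2·(+1)^4 = +1.
v=3: a=3^-3·(≡1), b=3^-1·(≡2) mod 3; (1|3)=+1, (2|3)=-1; (−1)^{-3·-1·1}·(+1)^-1·(-1)^-3 = +1.
v=∞: -15 < 0 and -21 < 0  ⇒  (a,b)_∞ = -1.
v=23: a=23^2·(≡4), b=23^0·(≡2) mod 23; (4|23)=+1, (2|23)=+1; (−1)^{2·0·11}·(+1)^0·(+1)^2 = +1.
Ram(-15, -21) = {7, ∞}; no ℚ_7-point on the conic.

[7, inf]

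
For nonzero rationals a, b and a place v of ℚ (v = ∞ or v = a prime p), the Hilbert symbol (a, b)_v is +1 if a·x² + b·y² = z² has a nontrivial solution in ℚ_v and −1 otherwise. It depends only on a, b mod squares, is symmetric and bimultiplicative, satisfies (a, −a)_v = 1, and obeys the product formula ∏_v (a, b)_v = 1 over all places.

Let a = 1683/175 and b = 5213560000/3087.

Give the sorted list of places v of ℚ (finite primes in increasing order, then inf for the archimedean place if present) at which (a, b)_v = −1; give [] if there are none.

[7, 11, 17, 41]

(a, b) ≡ (1309, 3157) mod (ℚ^×)²; places V = {2, 3, 5, 7, 11, 17, 41, ∞}.
(a,b)_17: α=1, u≡13; β=2, v≡11 (mod 17); (13|17)=+1, (11|17)=-1; sign (−1)^0·+1^2·-1^1 = -1.
(a,b)_5: α=-2, u≡4; β=4, v≡3 (mod 5); (4|5)=+1, (3|5)=-1; sign (−1)^0·+1^4·-1^-2 = +1.
(a,b)_7: α=-1, u≡6; β=-3, v≡6 (mod 7); (6|7)=-1, (6|7)=-1; sign (−1)^1·-1^-3·-1^-1 = -1.
(a,b)_3: α=2, u≡1; β=-2, v≡1 (mod 3); (1|3)=+1, (1|3)=+1; sign (−1)^0·+1^-2·+1^2 = +1.
(a,b)_41: α=0, u≡30; β=1, v≡39 (mod 41); (30|41)=-1, (39|41)=+1; sign (−1)^0·-1^1·+1^0 = -1.
(a,b)_11: α=1, u≡1; β=1, v≡9 (mod 11); (1|11)=+1, (9|11)=+1; sign (−1)^1·+1^1·+1^1 = -1.
(a,b)_2: α=0, β=6; u≡5, v≡5 (mod 8); ε(u)ε(v)=0·0, αω(v)=0·1, βω(u)=6·1; sum ≡ 0  ⇒  +1.
(a,b)_∞: sgn(1309)=+, sgn(3157)=+, so +1.
|Ram(1309, 3157)| = 4, even; anisotropic at {7, 11, 17, 41}.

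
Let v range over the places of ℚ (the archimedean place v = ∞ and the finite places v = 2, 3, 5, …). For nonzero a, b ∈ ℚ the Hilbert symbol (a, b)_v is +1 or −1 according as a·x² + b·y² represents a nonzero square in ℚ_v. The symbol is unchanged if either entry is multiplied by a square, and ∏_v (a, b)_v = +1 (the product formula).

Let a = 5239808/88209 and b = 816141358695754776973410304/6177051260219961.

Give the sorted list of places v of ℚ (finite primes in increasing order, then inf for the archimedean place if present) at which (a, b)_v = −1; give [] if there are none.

(a, b) ≡ (5117, 218569) mod (ℚ^×)²; places V = {2, 3, 7, 11, 13, 17, 23, 43, ∞}.
(a,b)_17: α=1, u≡5; β=5, v≡11 (mod 17); (5|17)=-1, (11|17)=-1; sign (−1)^0·-1^5·-1^1 = +1.
(a,b)_3: α=-6, u≡2; β=-20, v≡1 (mod 3); (2|3)=-1, (1|3)=+1; sign (−1)^0·-1^-20·+1^-6 = +1.
(a,b)_7: α=1, u≡3; β=8, v≡4 (mod 7); (3|7)=-1, (4|7)=+1; sign (−1)^0·-1^8·+1^1 = +1.
(a,b)_43: α=1, u≡5; β=3, v≡11 (mod 43); (5|43)=-1, (11|43)=+1; sign (−1)^1·-1^3·+1^1 = +1.
(a,b)_13: α=0, u≡7; β=1, v≡4 (mod 13); (7|13)=-1, (4|13)=+1; sign (−1)^0·-1^1·+1^0 = -1.
(a,b)_∞: sgn(5117)=+, sgn(218569)=+, so +1.
(a,b)_11: α=-2, u≡8; β=-6, v≡6 (mod 11); (8|11)=-1, (6|11)=-1; sign (−1)^0·-1^-6·-1^-2 = +1.
(a,b)_23: α=0, u≡10; β=1, v≡6 (mod 23); (10|23)=-1, (6|23)=+1; sign (−1)^0·-1^1·+1^0 = -1.
(a,b)_2: α=10, β=22; u≡5, v≡1 (mod 8); ε(u)ε(v)=0·0, αω(v)=10·0, βω(u)=22·1; sum ≡ 0  ⇒  +1.
Ram(5117, 218569) = {13, 23}; no ℚ_13-point on the conic.

[13, 23]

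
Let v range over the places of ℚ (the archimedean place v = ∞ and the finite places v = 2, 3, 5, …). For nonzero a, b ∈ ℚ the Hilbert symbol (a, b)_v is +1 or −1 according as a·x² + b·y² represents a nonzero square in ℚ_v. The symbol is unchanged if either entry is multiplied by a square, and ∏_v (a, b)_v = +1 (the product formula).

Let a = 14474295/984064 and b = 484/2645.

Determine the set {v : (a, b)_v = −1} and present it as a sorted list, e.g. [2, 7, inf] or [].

[]

Mod squares: a ≡ 55, b ≡ 5. Check v ∈ {∞, 2, 3, 5, 11, 19, 23, 31}.
v=19: a=19^2·(≡11), b=19^0·(≡7) mod 19; (11|19)=+1, (7|19)=+1; (−1)^{2·0·9}·(+1)^0·(+1)^2 = +1.
v=5: a=5^1·(≡1), b=5^-1·(≡1) mod 5; (1|5)=+1, (1|5)=+1; (−1)^{1·-1·2}·(+1)^-1·(+1)^1 = +1.
v=2: v_2(a)=-10, v_2(b)=2; units ≡ 7, 5 (mod 8); ε·ε+αω+βω = 1·0+-10·1+2·0 ≡ 0  ⇒  (a,b)_2 = +1.
v=31: a=31^-2·(≡23), b=31^0·(≡5) mod 31; (23|31)=-1, (5|31)=+1; (−1)^{-2·0·15}·(-1)^0·(+1)^-2 = +1.
v=23: a=23^0·(≡3), b=23^-2·(≡14) mod 23; (3|23)=+1, (14|23)=-1; (−1)^{0·-2·11}·(+1)^-2·(-1)^0 = +1.
v=∞: 55 > 0 and 5 > 0  ⇒  (a,b)_∞ = +1.
v=11: a=11^1·(≡9), b=11^2·(≡3) mod 11; (9|11)=+1, (3|11)=+1; (−1)^{1·2·5}·(+1)^2·(+1)^1 = +1.
v=3: a=3^6·(≡1), b=3^0·(≡2) mod 3; (1|3)=+1, (2|3)=-1; (−1)^{6·0·1}·(+1)^0·(-1)^6 = +1.
Every local symbol is +1, so the conic 55·x² + 5·y² = z² has ℚ_v-points for all v and hence a ℚ-point; (a, b / ℚ) ≅ M_2(ℚ).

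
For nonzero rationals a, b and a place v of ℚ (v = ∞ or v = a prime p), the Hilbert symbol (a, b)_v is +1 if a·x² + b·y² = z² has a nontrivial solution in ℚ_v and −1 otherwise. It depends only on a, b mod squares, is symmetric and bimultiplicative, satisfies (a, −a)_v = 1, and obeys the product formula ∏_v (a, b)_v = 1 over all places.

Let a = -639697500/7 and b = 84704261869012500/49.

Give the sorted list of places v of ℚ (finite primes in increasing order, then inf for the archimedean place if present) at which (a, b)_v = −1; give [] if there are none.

Mod squares: a ≡ -273, b ≡ 1045. Check v ∈ {∞, 2, 3, 5, 7, 11, 13, 19}.
v=7: a=7^-1·(≡6), b=7^-2·(≡1) mod 7; (6|7)=-1, (1|7)=+1; (−1)^{-1·-2·3}·(-1)^-2·(+1)^-1 = +1.
v=19: a=19^0·(≡15), b=19^3·(≡6) mod 19; (15|19)=-1, (6|19)=+1; (−1)^{0·3·9}·(-1)^3·(+1)^0 = -1.
v=3: a=3^9·(≡2), b=3^12·(≡1) mod 3; (2|3)=-1, (1|3)=+1; (−1)^{9·12·1}·(-1)^12·(+1)^9 = +1.
v=2: v_2(a)=2, v_2(b)=2; units ≡ 7, 5 (mod 8); ε·ε+αω+βω = 1·0+2·1+2·0 ≡ 0  ⇒  (a,b)_2 = +1.
v=13: a=13^1·(≡5), b=13^2·(≡7) mod 13; (5|13)=-1, (7|13)=-1; (−1)^{1·2·6}·(-1)^2·(-1)^1 = -1.
v=11: a=11^0·(≡6), b=11^1·(≡10) mod 11; (6|11)=-1, (10|11)=-1; (−1)^{0·1·5}·(-1)^1·(-1)^0 = -1.
v=5: a=5^4·(≡2), b=5^5·(≡1) mod 5; (2|5)=-1, (1|5)=+1; (−1)^{4·5·2}·(-1)^5·(+1)^4 = -1.
v=∞: -273 < 0 and 1045 > 0  ⇒  (a,b)_∞ = +1.
Ram(-273, 1045) = {5, 11, 13, 19}; no ℚ_5-point on the conic.

[5, 11, 13, 19]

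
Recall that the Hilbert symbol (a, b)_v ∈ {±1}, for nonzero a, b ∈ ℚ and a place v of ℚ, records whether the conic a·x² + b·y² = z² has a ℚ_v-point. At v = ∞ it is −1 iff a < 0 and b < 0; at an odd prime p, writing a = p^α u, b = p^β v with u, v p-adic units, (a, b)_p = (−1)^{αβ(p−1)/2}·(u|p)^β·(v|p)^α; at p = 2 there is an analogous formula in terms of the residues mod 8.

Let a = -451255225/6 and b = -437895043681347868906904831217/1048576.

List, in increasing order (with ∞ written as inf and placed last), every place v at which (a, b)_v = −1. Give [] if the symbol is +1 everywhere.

[17, inf]

Mod squares: a ≡ -108301254, b ≡ -57. Check v ∈ {∞, 2, 3, 5, 7, 11, 13, 17, 19, 29, 41, 47}.
v=17: a=17^1·(≡12), b=17^2·(≡12) mod 17; (12|17)=-1, (12|17)=-1; (−1)^{1·2·8}·(-1)^2·(-1)^1 = -1.
v=13: a=13^0·(≡10), b=13^2·(≡8) mod 13; (10|13)=+1, (8|13)=-1; (−1)^{0·2·6}·(+1)^2·(-1)^0 = +1.
v=19: a=19^1·(≡8), b=19^3·(≡17) mod 19; (8|19)=-1, (17|19)=+1; (−1)^{1·3·9}·(-1)^3·(+1)^1 = +1.
v=3: a=3^-1·(≡1), b=3^5·(≡2) mod 3; (1|3)=+1, (2|3)=-1; (−1)^{-1·5·1}·(+1)^5·(-1)^-1 = +1.
v=2: v_2(a)=-1, v_2(b)=-20; units ≡ 5, 7 (mod 8); ε·ε+αω+βω = 0·1+-1·0+-20·1 ≡ 0  ⇒  (a,b)_2 = +1.
v=5: a=5^2·(≡1), b=5^0·(≡3) mod 5; (1|5)=+1, (3|5)=-1; (−1)^{2·0·2}·(+1)^0·(-1)^2 = +1.
v=11: a=11^0·(≡5), b=11^4·(≡4) mod 11; (5|11)=+1, (4|11)=+1; (−1)^{0·4·5}·(+1)^4·(+1)^0 = +1.
v=47: a=47^1·(≡21), b=47^2·(≡37) mod 47; (21|47)=+1, (37|47)=+1; (−1)^{1·2·23}·(+1)^2·(+1)^1 = +1.
v=∞: -108301254 < 0 and -57 < 0  ⇒  (a,b)_∞ = -1.
v=41: a=41^1·(≡17), b=41^2·(≡37) mod 41; (17|41)=-1, (37|41)=+1; (−1)^{1·2·20}·(-1)^2·(+1)^1 = +1.
v=29: a=29^1·(≡25), b=29^2·(≡20) mod 29; (25|29)=+1, (20|29)=+1; (−1)^{1·2·14}·(+1)^2·(+1)^1 = +1.
v=7: a=7^0·(≡1), b=7^6·(≡5) mod 7; (1|7)=+1, (5|7)=-1; (−1)^{0·6·3}·(+1)^6·(-1)^0 = +1.
|Ram(-108301254, -57)| = 2, even; anisotropic at {17, ∞}.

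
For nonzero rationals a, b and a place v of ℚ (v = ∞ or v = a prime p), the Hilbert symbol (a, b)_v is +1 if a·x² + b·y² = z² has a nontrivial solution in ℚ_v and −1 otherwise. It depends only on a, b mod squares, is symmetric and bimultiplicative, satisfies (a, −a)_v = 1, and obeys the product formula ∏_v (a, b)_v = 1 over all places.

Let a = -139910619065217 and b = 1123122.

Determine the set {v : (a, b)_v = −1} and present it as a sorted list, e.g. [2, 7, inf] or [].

Mod squares: a ≡ -33, b ≡ 9282. Check v ∈ {∞, 2, 3, 7, 11, 13, 17}.
v=17: a=17^2·(≡16), b=17^1·(≡4) mod 17; (16|17)=+1, (4|17)=+1; (−1)^{2·1·8}·(+1)^1·(+1)^2 = +1.
v=3: a=3^1·(≡1), b=3^1·(≡1) mod 3; (1|3)=+1, (1|3)=+1; (−1)^{1·1·1}·(+1)^1·(+1)^1 = -1.
v=2: v_2(a)=0, v_2(b)=1; units ≡ 7, 1 (mod 8); ε·ε+αω+βω = 1·0+0·0+1·0 ≡ 0  ⇒  (a,b)_2 = +1.
v=13: a=13^2·(≡2), b=13^1·(≡9) mod 13; (2|13)=-1, (9|13)=+1; (−1)^{2·1·6}·(-1)^1·(+1)^2 = -1.
v=7: a=7^2·(≡4), b=7^1·(≡6) mod 7; (4|7)=+1, (6|7)=-1; (−1)^{2·1·3}·(+1)^1·(-1)^2 = +1.
v=∞: -33 < 0 and 9282 > 0  ⇒  (a,b)_∞ = +1.
v=11: a=11^7·(≡7), b=11^2·(≡9) mod 11; (7|11)=-1, (9|11)=+1; (−1)^{7·2·5}·(-1)^2·(+1)^7 = +1.
|Ram(-33, 9282)| = 2, even; anisotropic at {3, 13}.

[3, 13]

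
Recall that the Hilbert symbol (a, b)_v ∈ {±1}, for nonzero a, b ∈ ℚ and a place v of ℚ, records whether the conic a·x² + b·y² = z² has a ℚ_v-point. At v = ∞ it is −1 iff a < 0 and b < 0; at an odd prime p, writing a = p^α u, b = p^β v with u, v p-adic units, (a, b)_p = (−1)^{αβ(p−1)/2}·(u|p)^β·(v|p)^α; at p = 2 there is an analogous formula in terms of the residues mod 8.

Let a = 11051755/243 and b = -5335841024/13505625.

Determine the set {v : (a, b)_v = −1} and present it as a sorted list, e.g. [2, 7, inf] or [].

[29, 41]

(a, b) ≡ (196185, -41) mod (ℚ^×)²; places V = {2, 3, 5, 7, 11, 13, 23, 29, 31, 41, ∞}.
(a,b)_2: α=0, β=8; u≡1, v≡7 (mod 8); ε(u)ε(v)=0·1, αω(v)=0·0, βω(u)=8·0; sum ≡ 0  ⇒  +1.
(a,b)_7: α=0, u≡3; β=-4, v≡1 (mod 7); (3|7)=-1, (1|7)=+1; sign (−1)^0·-1^-4·+1^0 = +1.
(a,b)_31: α=0, u≡11; β=2, v≡15 (mod 31); (11|31)=-1, (15|31)=-1; sign (−1)^0·-1^2·-1^0 = +1.
(a,b)_29: α=1, u≡19; β=0, v≡19 (mod 29); (19|29)=-1, (19|29)=-1; sign (−1)^0·-1^0·-1^1 = -1.
(a,b)_3: α=-5, u≡1; β=-2, v≡1 (mod 3); (1|3)=+1, (1|3)=+1; sign (−1)^0·+1^-2·+1^-5 = +1.
(a,b)_23: α=0, u≡9; β=2, v≡20 (mod 23); (9|23)=+1, (20|23)=-1; sign (−1)^0·+1^2·-1^0 = +1.
(a,b)_13: α=2, u≡2; β=0, v≡2 (mod 13); (2|13)=-1, (2|13)=-1; sign (−1)^0·-1^0·-1^2 = +1.
(a,b)_41: α=1, u≡34; β=1, v≡36 (mod 41); (34|41)=-1, (36|41)=+1; sign (−1)^0·-1^1·+1^1 = -1.
(a,b)_11: α=1, u≡9; β=0, v≡3 (mod 11); (9|11)=+1, (3|11)=+1; sign (−1)^0·+1^0·+1^1 = +1.
(a,b)_∞: sgn(196185)=+, sgn(-41)=−, so +1.
(a,b)_5: α=1, u≡2; β=-4, v≡4 (mod 5); (2|5)=-1, (4|5)=+1; sign (−1)^0·-1^-4·+1^1 = +1.
Ram(196185, -41) = {29, 41}; no ℚ_29-point on the conic.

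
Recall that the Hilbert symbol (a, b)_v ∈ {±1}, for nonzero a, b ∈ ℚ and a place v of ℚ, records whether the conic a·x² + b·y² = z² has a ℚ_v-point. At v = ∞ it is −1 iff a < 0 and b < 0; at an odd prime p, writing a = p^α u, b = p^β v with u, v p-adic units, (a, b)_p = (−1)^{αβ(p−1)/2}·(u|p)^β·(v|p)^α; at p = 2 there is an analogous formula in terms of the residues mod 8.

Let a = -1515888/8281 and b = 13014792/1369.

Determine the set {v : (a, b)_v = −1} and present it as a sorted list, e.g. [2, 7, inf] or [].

(a, b) ≡ (-87, 7378) mod (ℚ^×)²; places V = {2, 3, 7, 11, 13, 17, 29, 31, 37, ∞}.
(a,b)_∞: sgn(-87)=−, sgn(7378)=+, so +1.
(a,b)_29: α=1, u≡10; β=0, v≡19 (mod 29); (10|29)=-1, (19|29)=-1; sign (−1)^0·-1^0·-1^1 = -1.
(a,b)_2: α=4, β=3; u≡1, v≡1 (mod 8); ε(u)ε(v)=0·0, αω(v)=4·0, βω(u)=3·0; sum ≡ 0  ⇒  +1.
(a,b)_37: α=0, u≡5; β=-2, v≡5 (mod 37); (5|37)=-1, (5|37)=-1; sign (−1)^0·-1^-2·-1^0 = +1.
(a,b)_3: α=3, u≡1; β=2, v≡1 (mod 3); (1|3)=+1, (1|3)=+1; sign (−1)^0·+1^2·+1^3 = +1.
(a,b)_17: α=0, u≡1; β=1, v≡13 (mod 17); (1|17)=+1, (13|17)=+1; sign (−1)^0·+1^1·+1^0 = +1.
(a,b)_11: α=2, u≡5; β=0, v≡2 (mod 11); (5|11)=+1, (2|11)=-1; sign (−1)^0·+1^0·-1^2 = +1.
(a,b)_13: α=-2, u≡12; β=0, v≡6 (mod 13); (12|13)=+1, (6|13)=-1; sign (−1)^0·+1^0·-1^-2 = +1.
(a,b)_7: α=-2, u≡4; β=3, v≡1 (mod 7); (4|7)=+1, (1|7)=+1; sign (−1)^0·+1^3·+1^-2 = +1.
(a,b)_31: α=0, u≡3; β=1, v≡6 (mod 31); (3|31)=-1, (6|31)=-1; sign (−1)^0·-1^1·-1^0 = -1.
Ram(-87, 7378) = {29, 31}; no ℚ_29-point on the conic.

[29, 31]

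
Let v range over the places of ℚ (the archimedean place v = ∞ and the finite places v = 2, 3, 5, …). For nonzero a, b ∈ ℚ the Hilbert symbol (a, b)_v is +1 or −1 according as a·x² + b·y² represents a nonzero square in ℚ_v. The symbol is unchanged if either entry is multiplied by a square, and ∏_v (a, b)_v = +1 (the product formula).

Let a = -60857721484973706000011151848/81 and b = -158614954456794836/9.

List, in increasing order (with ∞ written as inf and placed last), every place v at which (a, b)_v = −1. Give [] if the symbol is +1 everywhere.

(a, b) ≡ (-413402, -18941) mod (ℚ^×)²; places V = {2, 3, 7, 11, 13, 19, 23, 31, 43, 47, ∞}.
(a,b)_13: α=2, u≡2; β=1, v≡10 (mod 13); (2|13)=-1, (10|13)=+1; sign (−1)^0·-1^1·+1^2 = -1.
(a,b)_19: α=3, u≡16; β=2, v≡3 (mod 19); (16|19)=+1, (3|19)=-1; sign (−1)^0·+1^2·-1^3 = -1.
(a,b)_11: α=3, u≡3; β=2, v≡9 (mod 11); (3|11)=+1, (9|11)=+1; sign (−1)^0·+1^2·+1^3 = +1.
(a,b)_23: α=3, u≡2; β=2, v≡22 (mod 23); (2|23)=+1, (22|23)=-1; sign (−1)^0·+1^2·-1^3 = -1.
(a,b)_3: α=-4, u≡1; β=-2, v≡1 (mod 3); (1|3)=+1, (1|3)=+1; sign (−1)^0·+1^-2·+1^-4 = +1.
(a,b)_31: α=2, u≡7; β=1, v≡25 (mod 31); (7|31)=+1, (25|31)=+1; sign (−1)^0·+1^1·+1^2 = +1.
(a,b)_47: α=2, u≡45; β=1, v≡11 (mod 47); (45|47)=-1, (11|47)=-1; sign (−1)^0·-1^1·-1^2 = -1.
(a,b)_43: α=3, u≡3; β=2, v≡22 (mod 43); (3|43)=-1, (22|43)=-1; sign (−1)^0·-1^2·-1^3 = -1.
(a,b)_7: α=4, u≡2; β=2, v≡1 (mod 7); (2|7)=+1, (1|7)=+1; sign (−1)^0·+1^2·+1^4 = +1.
(a,b)_∞: sgn(-413402)=−, sgn(-18941)=−, so -1.
(a,b)_2: α=3, β=2; u≡3, v≡3 (mod 8); ε(u)ε(v)=1·1, αω(v)=3·1, βω(u)=2·1; sum ≡ 0  ⇒  +1.
(-413402, -18941 / ℚ) ramifies at {13, 19, 23, 43, 47, ∞}: a division algebra.

[13, 19, 23, 43, 47, inf]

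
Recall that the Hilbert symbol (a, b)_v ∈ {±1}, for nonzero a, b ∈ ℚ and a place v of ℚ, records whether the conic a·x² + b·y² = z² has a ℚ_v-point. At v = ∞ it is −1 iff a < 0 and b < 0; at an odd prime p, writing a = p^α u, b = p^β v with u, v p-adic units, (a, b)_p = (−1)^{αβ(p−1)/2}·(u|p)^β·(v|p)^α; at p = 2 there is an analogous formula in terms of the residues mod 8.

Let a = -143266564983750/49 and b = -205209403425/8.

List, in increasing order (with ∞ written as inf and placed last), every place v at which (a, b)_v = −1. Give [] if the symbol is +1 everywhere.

[2, 3, 23, inf]

Mod squares: a ≡ -1612806, b ≡ -1426. Check v ∈ {∞, 2, 3, 5, 7, 13, 23, 29, 31}.
v=∞: -1612806 < 0 and -1426 < 0  ⇒  (a,b)_∞ = -1.
v=7: a=7^-2·(≡2), b=7^0·(≡2) mod 7; (2|7)=+1, (2|7)=+1; (−1)^{-2·0·3}·(+1)^0·(+1)^-2 = +1.
v=31: a=31^1·(≡3), b=31^1·(≡2) mod 31; (3|31)=-1, (2|31)=+1; (−1)^{1·1·15}·(-1)^1·(+1)^1 = +1.
v=2: v_2(a)=1, v_2(b)=-3; units ≡ 5, 7 (mod 8); ε·ε+αω+βω = 0·1+1·0+-3·1 ≡ 1  ⇒  (a,b)_2 = -1.
v=13: a=13^3·(≡9), b=13^2·(≡3) mod 13; (9|13)=+1, (3|13)=+1; (−1)^{3·2·6}·(+1)^2·(+1)^3 = +1.
v=3: a=3^1·(≡1), b=3^4·(≡2) mod 3; (1|3)=+1, (2|3)=-1; (−1)^{1·4·1}·(+1)^4·(-1)^1 = -1.
v=23: a=23^1·(≡11), b=23^1·(≡11) mod 23; (11|23)=-1, (11|23)=-1; (−1)^{1·1·11}·(-1)^1·(-1)^1 = -1.
v=29: a=29^3·(≡26), b=29^2·(≡23) mod 29; (26|29)=-1, (23|29)=+1; (−1)^{3·2·14}·(-1)^2·(+1)^3 = +1.
v=5: a=5^4·(≡4), b=5^2·(≡1) mod 5; (4|5)=+1, (1|5)=+1; (−1)^{4·2·2}·(+1)^2·(+1)^4 = +1.
|Ram(-1612806, -1426)| = 4, even; anisotropic at {2, 3, 23, ∞}.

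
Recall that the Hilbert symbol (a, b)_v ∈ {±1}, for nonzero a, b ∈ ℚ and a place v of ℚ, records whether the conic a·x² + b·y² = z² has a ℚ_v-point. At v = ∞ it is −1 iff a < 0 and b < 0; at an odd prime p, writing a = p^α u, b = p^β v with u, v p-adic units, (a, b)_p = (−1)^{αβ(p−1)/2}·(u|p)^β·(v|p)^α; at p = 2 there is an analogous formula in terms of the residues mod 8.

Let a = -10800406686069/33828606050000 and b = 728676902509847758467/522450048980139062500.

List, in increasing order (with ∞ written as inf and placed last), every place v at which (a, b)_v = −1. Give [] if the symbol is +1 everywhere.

[2, 3, 5, 17]

(a, b) ≡ (-1105, 3) mod (ℚ^×)²; places V = {2, 3, 5, 7, 11, 13, 17, 19, 29, 37, ∞}.
(a,b)_7: α=2, u≡1; β=2, v≡6 (mod 7); (1|7)=+1, (6|7)=-1; sign (−1)^0·+1^2·-1^2 = +1.
(a,b)_5: α=-5, u≡1; β=-8, v≡2 (mod 5); (1|5)=+1, (2|5)=-1; sign (−1)^0·+1^-8·-1^-5 = -1.
(a,b)_17: α=1, u≡7; β=2, v≡6 (mod 17); (7|17)=-1, (6|17)=-1; sign (−1)^0·-1^2·-1^1 = -1.
(a,b)_29: α=2, u≡11; β=4, v≡21 (mod 29); (11|29)=-1, (21|29)=-1; sign (−1)^0·-1^4·-1^2 = +1.
(a,b)_∞: sgn(-1105)=−, sgn(3)=+, so +1.
(a,b)_19: α=-2, u≡6; β=-4, v≡18 (mod 19); (6|19)=+1, (18|19)=-1; sign (−1)^0·+1^-4·-1^-2 = +1.
(a,b)_11: α=4, u≡7; β=6, v≡5 (mod 11); (7|11)=-1, (5|11)=+1; sign (−1)^0·-1^6·+1^4 = +1.
(a,b)_13: α=1, u≡11; β=2, v≡3 (mod 13); (11|13)=-1, (3|13)=+1; sign (−1)^0·-1^2·+1^1 = +1.
(a,b)_37: α=-4, u≡14; β=-6, v≡10 (mod 37); (14|37)=-1, (10|37)=+1; sign (−1)^0·-1^-6·+1^-4 = +1.
(a,b)_3: α=4, u≡2; β=5, v≡1 (mod 3); (2|3)=-1, (1|3)=+1; sign (−1)^0·-1^5·+1^4 = -1.
(a,b)_2: α=-4, β=-2; u≡7, v≡3 (mod 8); ε(u)ε(v)=1·1, αω(v)=-4·1, βω(u)=-2·0; sum ≡ 1  ⇒  -1.
(-1105, 3 / ℚ) ramifies at {2, 3, 5, 17}: a division algebra.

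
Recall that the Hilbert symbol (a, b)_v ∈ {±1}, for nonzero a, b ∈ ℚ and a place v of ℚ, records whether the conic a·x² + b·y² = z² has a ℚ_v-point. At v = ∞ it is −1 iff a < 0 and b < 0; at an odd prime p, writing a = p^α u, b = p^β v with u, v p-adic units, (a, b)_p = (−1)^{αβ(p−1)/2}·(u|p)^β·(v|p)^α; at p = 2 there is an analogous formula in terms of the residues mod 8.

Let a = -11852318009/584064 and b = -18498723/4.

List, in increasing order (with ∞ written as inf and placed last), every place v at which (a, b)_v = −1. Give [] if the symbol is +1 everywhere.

Mod squares: a ≡ -102486, b ≡ -51243. Check v ∈ {∞, 2, 3, 7, 13, 17, 19, 29, 31}.
v=13: a=13^-2·(≡6), b=13^0·(≡1) mod 13; (6|13)=-1, (1|13)=+1; (−1)^{-2·0·6}·(-1)^0·(+1)^-2 = +1.
v=29: a=29^1·(≡1), b=29^1·(≡21) mod 29; (1|29)=+1, (21|29)=-1; (−1)^{1·1·14}·(+1)^1·(-1)^1 = -1.
v=7: a=7^4·(≡1), b=7^0·(≡4) mod 7; (1|7)=+1, (4|7)=+1; (−1)^{4·0·3}·(+1)^0·(+1)^4 = +1.
v=31: a=31^1·(≡15), b=31^1·(≡12) mod 31; (15|31)=-1, (12|31)=-1; (−1)^{1·1·15}·(-1)^1·(-1)^1 = -1.
v=17: a=17^2·(≡7), b=17^0·(≡12) mod 17; (7|17)=-1, (12|17)=-1; (−1)^{2·0·8}·(-1)^0·(-1)^2 = +1.
v=19: a=19^1·(≡15), b=19^3·(≡5) mod 19; (15|19)=-1, (5|19)=+1; (−1)^{1·3·9}·(-1)^3·(+1)^1 = +1.
v=2: v_2(a)=-7, v_2(b)=-2; units ≡ 5, 5 (mod 8); ε·ε+αω+βω = 0·0+-7·1+-2·1 ≡ 1  ⇒  (a,b)_2 = -1.
v=∞: -102486 < 0 and -51243 < 0  ⇒  (a,b)_∞ = -1.
v=3: a=3^-3·(≡2), b=3^1·(≡1) mod 3; (2|3)=-1, (1|3)=+1; (−1)^{-3·1·1}·(-1)^1·(+1)^-3 = +1.
Ram(-102486, -51243) = {2, 29, 31, ∞}; no ℚ_2-point on the conic.

[2, 29, 31, inf]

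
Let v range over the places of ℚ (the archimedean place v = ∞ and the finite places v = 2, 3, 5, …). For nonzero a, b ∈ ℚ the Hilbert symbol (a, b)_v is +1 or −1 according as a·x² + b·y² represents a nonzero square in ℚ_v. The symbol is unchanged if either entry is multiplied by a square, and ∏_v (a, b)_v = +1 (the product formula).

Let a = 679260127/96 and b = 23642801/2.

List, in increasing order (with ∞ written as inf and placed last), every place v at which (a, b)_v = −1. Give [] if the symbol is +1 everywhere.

[2, 23, 29, 31]

Mod squares: a ≡ 11289642, b ≡ 163618. Check v ∈ {∞, 2, 3, 7, 13, 17, 19, 23, 29, 31}.
v=7: a=7^1·(≡5), b=7^1·(≡4) mod 7; (5|7)=-1, (4|7)=+1; (−1)^{1·1·3}·(-1)^1·(+1)^1 = +1.
v=23: a=23^1·(≡15), b=23^0·(≡10) mod 23; (15|23)=-1, (10|23)=-1; (−1)^{1·0·11}·(-1)^0·(-1)^1 = -1.
v=31: a=31^1·(≡14), b=31^1·(≡20) mod 31; (14|31)=+1, (20|31)=+1; (−1)^{1·1·15}·(+1)^1·(+1)^1 = -1.
v=17: a=17^0·(≡14), b=17^2·(≡11) mod 17; (14|17)=-1, (11|17)=-1; (−1)^{0·2·8}·(-1)^2·(-1)^0 = +1.
v=13: a=13^1·(≡7), b=13^1·(≡8) mod 13; (7|13)=-1, (8|13)=-1; (−1)^{1·1·6}·(-1)^1·(-1)^1 = +1.
v=3: a=3^-1·(≡2), b=3^0·(≡1) mod 3; (2|3)=-1, (1|3)=+1; (−1)^{-1·0·1}·(-1)^0·(+1)^-1 = +1.
v=29: a=29^1·(≡8), b=29^1·(≡25) mod 29; (8|29)=-1, (25|29)=+1; (−1)^{1·1·14}·(-1)^1·(+1)^1 = -1.
v=∞: 11289642 > 0 and 163618 > 0  ⇒  (a,b)_∞ = +1.
v=19: a=19^2·(≡18), b=19^0·(≡9) mod 19; (18|19)=-1, (9|19)=+1; (−1)^{2·0·9}·(-1)^0·(+1)^2 = +1.
v=2: v_2(a)=-5, v_2(b)=-1; units ≡ 5, 1 (mod 8); ε·ε+αω+βω = 0·0+-5·0+-1·1 ≡ 1  ⇒  (a,b)_2 = -1.
Ram(11289642, 163618) = {2, 23, 29, 31}; no ℚ_2-point on the conic.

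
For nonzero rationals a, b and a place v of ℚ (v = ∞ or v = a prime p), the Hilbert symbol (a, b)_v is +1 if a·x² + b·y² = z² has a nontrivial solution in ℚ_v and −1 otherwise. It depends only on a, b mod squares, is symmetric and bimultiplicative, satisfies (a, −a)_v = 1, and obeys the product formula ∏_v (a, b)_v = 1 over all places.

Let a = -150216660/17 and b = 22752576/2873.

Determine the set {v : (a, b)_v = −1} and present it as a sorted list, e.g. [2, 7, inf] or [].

[5, 7, 11, 17]

Mod squares: a ≡ -4845, b ≡ 74613. Check v ∈ {∞, 2, 3, 5, 7, 11, 13, 17, 19}.
v=11: a=11^4·(≡6), b=11^1·(≡10) mod 11; (6|11)=-1, (10|11)=-1; (−1)^{4·1·5}·(-1)^1·(-1)^4 = -1.
v=17: a=17^-1·(≡15), b=17^-1·(≡3) mod 17; (15|17)=+1, (3|17)=-1; (−1)^{-1·-1·8}·(+1)^-1·(-1)^-1 = -1.
v=∞: -4845 < 0 and 74613 > 0  ⇒  (a,b)_∞ = +1.
v=19: a=19^1·(≡6), b=19^1·(≡12) mod 19; (6|19)=+1, (12|19)=-1; (−1)^{1·1·9}·(+1)^1·(-1)^1 = +1.
v=2: v_2(a)=2, v_2(b)=6; units ≡ 3, 5 (mod 8); ε·ε+αω+βω = 1·0+2·1+6·1 ≡ 0  ⇒  (a,b)_2 = +1.
v=7: a=7^0·(≡5), b=7^1·(≡3) mod 7; (5|7)=-1, (3|7)=-1; (−1)^{0·1·3}·(-1)^1·(-1)^0 = -1.
v=5: a=5^1·(≡4), b=5^0·(≡2) mod 5; (4|5)=+1, (2|5)=-1; (−1)^{1·0·2}·(+1)^0·(-1)^1 = -1.
v=13: a=13^0·(≡1), b=13^-2·(≡7) mod 13; (1|13)=+1, (7|13)=-1; (−1)^{0·-2·6}·(+1)^-2·(-1)^0 = +1.
v=3: a=3^3·(≡2), b=3^5·(≡1) mod 3; (2|3)=-1, (1|3)=+1; (−1)^{3·5·1}·(-1)^5·(+1)^3 = +1.
|Ram(-4845, 74613)| = 4, even; anisotropic at {5, 7, 11, 17}.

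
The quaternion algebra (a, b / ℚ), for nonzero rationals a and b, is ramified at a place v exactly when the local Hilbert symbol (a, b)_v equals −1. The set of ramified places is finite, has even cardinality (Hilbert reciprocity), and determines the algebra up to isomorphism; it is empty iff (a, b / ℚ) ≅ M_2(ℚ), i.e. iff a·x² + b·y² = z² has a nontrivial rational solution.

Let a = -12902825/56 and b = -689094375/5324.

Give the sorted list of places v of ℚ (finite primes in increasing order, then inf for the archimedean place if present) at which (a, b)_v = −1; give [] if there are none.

(a, b) ≡ (-5278, -14421) mod (ℚ^×)²; places V = {2, 3, 5, 7, 11, 13, 19, 23, 29, 37, ∞}.
(a,b)_5: α=2, u≡2; β=4, v≡1 (mod 5); (2|5)=-1, (1|5)=+1; sign (−1)^0·-1^4·+1^2 = +1.
(a,b)_11: α=0, u≡10; β=-3, v≡5 (mod 11); (10|11)=-1, (5|11)=+1; sign (−1)^0·-1^-3·+1^0 = -1.
(a,b)_19: α=0, u≡1; β=1, v≡11 (mod 19); (1|19)=+1, (11|19)=+1; sign (−1)^0·+1^1·+1^0 = +1.
(a,b)_7: α=-1, u≡2; β=0, v≡6 (mod 7); (2|7)=+1, (6|7)=-1; sign (−1)^0·+1^0·-1^-1 = -1.
(a,b)_3: α=0, u≡2; β=1, v≡2 (mod 3); (2|3)=-1, (2|3)=-1; sign (−1)^0·-1^1·-1^0 = -1.
(a,b)_2: α=-3, β=-2; u≡1, v≡3 (mod 8); ε(u)ε(v)=0·1, αω(v)=-3·1, βω(u)=-2·0; sum ≡ 1  ⇒  -1.
(a,b)_13: α=1, u≡3; β=0, v≡10 (mod 13); (3|13)=+1, (10|13)=+1; sign (−1)^0·+1^0·+1^1 = +1.
(a,b)_23: α=0, u≡6; β=1, v≡17 (mod 23); (6|23)=+1, (17|23)=-1; sign (−1)^0·+1^1·-1^0 = +1.
(a,b)_37: α=2, u≡20; β=0, v≡12 (mod 37); (20|37)=-1, (12|37)=+1; sign (−1)^0·-1^0·+1^2 = +1.
(a,b)_∞: sgn(-5278)=−, sgn(-14421)=−, so -1.
(a,b)_29: α=1, u≡18; β=2, v≡8 (mod 29); (18|29)=-1, (8|29)=-1; sign (−1)^0·-1^2·-1^1 = -1.
Ram(-5278, -14421) = {2, 3, 7, 11, 29, ∞}; no ℚ_2-point on the conic.

[2, 3, 7, 11, 29, inf]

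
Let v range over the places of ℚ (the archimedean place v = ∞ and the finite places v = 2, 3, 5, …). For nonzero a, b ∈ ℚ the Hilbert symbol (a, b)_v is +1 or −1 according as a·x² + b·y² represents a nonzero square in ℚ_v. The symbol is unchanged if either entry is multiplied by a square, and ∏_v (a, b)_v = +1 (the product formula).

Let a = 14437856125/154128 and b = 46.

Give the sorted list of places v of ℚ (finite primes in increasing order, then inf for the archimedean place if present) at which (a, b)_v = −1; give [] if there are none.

(a, b) ≡ (45885, 46) mod (ℚ^×)²; places V = {2, 3, 5, 7, 11, 13, 19, 23, ∞}.
(a,b)_∞: sgn(45885)=+, sgn(46)=+, so +1.
(a,b)_23: α=1, u≡17; β=1, v≡2 (mod 23); (17|23)=-1, (2|23)=+1; sign (−1)^1·-1^1·+1^1 = +1.
(a,b)_19: α=-1, u≡10; β=0, v≡8 (mod 19); (10|19)=-1, (8|19)=-1; sign (−1)^0·-1^0·-1^-1 = -1.
(a,b)_5: α=3, u≡3; β=0, v≡1 (mod 5); (3|5)=-1, (1|5)=+1; sign (−1)^0·-1^0·+1^3 = +1.
(a,b)_11: α=4, u≡9; β=0, v≡2 (mod 11); (9|11)=+1, (2|11)=-1; sign (−1)^0·+1^0·-1^4 = +1.
(a,b)_13: α=-2, u≡2; β=0, v≡7 (mod 13); (2|13)=-1, (7|13)=-1; sign (−1)^0·-1^0·-1^-2 = +1.
(a,b)_7: α=3, u≡3; β=0, v≡4 (mod 7); (3|7)=-1, (4|7)=+1; sign (−1)^0·-1^0·+1^3 = +1.
(a,b)_2: α=-4, β=1; u≡5, v≡7 (mod 8); ε(u)ε(v)=0·1, αω(v)=-4·0, βω(u)=1·1; sum ≡ 1  ⇒  -1.
(a,b)_3: α=-1, u≡1; β=0, v≡1 (mod 3); (1|3)=+1, (1|3)=+1; sign (−1)^0·+1^0·+1^-1 = +1.
|Ram(45885, 46)| = 2, even; anisotropic at {2, 19}.

[2, 19]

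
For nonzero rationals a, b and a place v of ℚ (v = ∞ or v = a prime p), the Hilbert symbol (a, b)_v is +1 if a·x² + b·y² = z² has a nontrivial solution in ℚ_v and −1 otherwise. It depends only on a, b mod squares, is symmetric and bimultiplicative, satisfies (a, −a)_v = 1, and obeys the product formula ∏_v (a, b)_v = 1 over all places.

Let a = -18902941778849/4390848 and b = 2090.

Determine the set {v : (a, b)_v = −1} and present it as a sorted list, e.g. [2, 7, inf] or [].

[5, 11, 23, 29]

(a, b) ≡ (-1508087, 2090) mod (ℚ^×)²; places V = {2, 3, 5, 7, 11, 17, 19, 23, 29, ∞}.
(a,b)_11: α=-2, u≡7; β=1, v≡3 (mod 11); (7|11)=-1, (3|11)=+1; sign (−1)^0·-1^1·+1^-2 = -1.
(a,b)_17: α=3, u≡11; β=0, v≡16 (mod 17); (11|17)=-1, (16|17)=+1; sign (−1)^0·-1^0·+1^3 = +1.
(a,b)_23: α=1, u≡6; β=0, v≡20 (mod 23); (6|23)=+1, (20|23)=-1; sign (−1)^0·+1^0·-1^1 = -1.
(a,b)_3: α=-4, u≡1; β=0, v≡2 (mod 3); (1|3)=+1, (2|3)=-1; sign (−1)^0·+1^0·-1^-4 = +1.
(a,b)_19: α=3, u≡16; β=1, v≡15 (mod 19); (16|19)=+1, (15|19)=-1; sign (−1)^1·+1^1·-1^3 = +1.
(a,b)_∞: sgn(-1508087)=−, sgn(2090)=+, so +1.
(a,b)_5: α=0, u≡2; β=1, v≡3 (mod 5); (2|5)=-1, (3|5)=-1; sign (−1)^0·-1^1·-1^0 = -1.
(a,b)_7: α=-1, u≡5; β=0, v≡4 (mod 7); (5|7)=-1, (4|7)=+1; sign (−1)^0·-1^0·+1^-1 = +1.
(a,b)_29: α=3, u≡24; β=0, v≡2 (mod 29); (24|29)=+1, (2|29)=-1; sign (−1)^0·+1^0·-1^3 = -1.
(a,b)_2: α=-6, β=1; u≡1, v≡5 (mod 8); ε(u)ε(v)=0·0, αω(v)=-6·1, βω(u)=1·0; sum ≡ 0  ⇒  +1.
Ram(-1508087, 2090) = {5, 11, 23, 29}; no ℚ_5-point on the conic.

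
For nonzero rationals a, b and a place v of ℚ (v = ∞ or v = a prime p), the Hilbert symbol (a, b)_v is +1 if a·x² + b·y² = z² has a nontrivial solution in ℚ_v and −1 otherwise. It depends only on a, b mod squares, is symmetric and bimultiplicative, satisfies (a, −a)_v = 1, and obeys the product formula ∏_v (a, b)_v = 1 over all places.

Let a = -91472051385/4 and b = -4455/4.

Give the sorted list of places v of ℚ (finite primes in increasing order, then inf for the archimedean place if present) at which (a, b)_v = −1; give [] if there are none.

[5, 11, 37, inf]

Mod squares: a ≡ -13941785, b ≡ -55. Check v ∈ {∞, 2, 3, 5, 11, 13, 17, 31, 37}.
v=13: a=13^1·(≡10), b=13^0·(≡1) mod 13; (10|13)=+1, (1|13)=+1; (−1)^{1·0·6}·(+1)^0·(+1)^1 = +1.
v=37: a=37^1·(≡9), b=37^0·(≡24) mod 37; (9|37)=+1, (24|37)=-1; (−1)^{1·0·18}·(+1)^0·(-1)^1 = -1.
v=31: a=31^1·(≡3), b=31^0·(≡10) mod 31; (3|31)=-1, (10|31)=+1; (−1)^{1·0·15}·(-1)^0·(+1)^1 = +1.
v=11: a=11^1·(≡6), b=11^1·(≡6) mod 11; (6|11)=-1, (6|11)=-1; (−1)^{1·1·5}·(-1)^1·(-1)^1 = -1.
v=17: a=17^1·(≡2), b=17^0·(≡4) mod 17; (2|17)=+1, (4|17)=+1; (−1)^{1·0·8}·(+1)^0·(+1)^1 = +1.
v=5: a=5^1·(≡2), b=5^1·(≡1) mod 5; (2|5)=-1, (1|5)=+1; (−1)^{1·1·2}·(-1)^1·(+1)^1 = -1.
v=3: a=3^8·(≡1), b=3^4·(≡2) mod 3; (1|3)=+1, (2|3)=-1; (−1)^{8·4·1}·(+1)^4·(-1)^8 = +1.
v=∞: -13941785 < 0 and -55 < 0  ⇒  (a,b)_∞ = -1.
v=2: v_2(a)=-2, v_2(b)=-2; units ≡ 7, 1 (mod 8); ε·ε+αω+βω = 1·0+-2·0+-2·0 ≡ 0  ⇒  (a,b)_2 = +1.
|Ram(-13941785, -55)| = 4, even; anisotropic at {5, 11, 37, ∞}.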